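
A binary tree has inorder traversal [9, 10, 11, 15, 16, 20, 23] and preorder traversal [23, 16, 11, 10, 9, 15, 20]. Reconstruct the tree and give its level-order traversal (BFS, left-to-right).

Inorder:  [9, 10, 11, 15, 16, 20, 23]
Preorder: [23, 16, 11, 10, 9, 15, 20]
Algorithm: preorder visits root first, so consume preorder in order;
for each root, split the current inorder slice at that value into
left-subtree inorder and right-subtree inorder, then recurse.
Recursive splits:
  root=23; inorder splits into left=[9, 10, 11, 15, 16, 20], right=[]
  root=16; inorder splits into left=[9, 10, 11, 15], right=[20]
  root=11; inorder splits into left=[9, 10], right=[15]
  root=10; inorder splits into left=[9], right=[]
  root=9; inorder splits into left=[], right=[]
  root=15; inorder splits into left=[], right=[]
  root=20; inorder splits into left=[], right=[]
Reconstructed level-order: [23, 16, 11, 20, 10, 15, 9]


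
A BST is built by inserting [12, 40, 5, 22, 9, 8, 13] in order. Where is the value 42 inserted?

Starting tree (level order): [12, 5, 40, None, 9, 22, None, 8, None, 13]
Insertion path: 12 -> 40
Result: insert 42 as right child of 40
Final tree (level order): [12, 5, 40, None, 9, 22, 42, 8, None, 13]


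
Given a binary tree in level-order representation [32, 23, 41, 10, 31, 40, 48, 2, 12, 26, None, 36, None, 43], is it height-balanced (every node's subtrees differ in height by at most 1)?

Tree (level-order array): [32, 23, 41, 10, 31, 40, 48, 2, 12, 26, None, 36, None, 43]
Definition: a tree is height-balanced if, at every node, |h(left) - h(right)| <= 1 (empty subtree has height -1).
Bottom-up per-node check:
  node 2: h_left=-1, h_right=-1, diff=0 [OK], height=0
  node 12: h_left=-1, h_right=-1, diff=0 [OK], height=0
  node 10: h_left=0, h_right=0, diff=0 [OK], height=1
  node 26: h_left=-1, h_right=-1, diff=0 [OK], height=0
  node 31: h_left=0, h_right=-1, diff=1 [OK], height=1
  node 23: h_left=1, h_right=1, diff=0 [OK], height=2
  node 36: h_left=-1, h_right=-1, diff=0 [OK], height=0
  node 40: h_left=0, h_right=-1, diff=1 [OK], height=1
  node 43: h_left=-1, h_right=-1, diff=0 [OK], height=0
  node 48: h_left=0, h_right=-1, diff=1 [OK], height=1
  node 41: h_left=1, h_right=1, diff=0 [OK], height=2
  node 32: h_left=2, h_right=2, diff=0 [OK], height=3
All nodes satisfy the balance condition.
Result: Balanced


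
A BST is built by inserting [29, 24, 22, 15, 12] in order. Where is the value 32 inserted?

Starting tree (level order): [29, 24, None, 22, None, 15, None, 12]
Insertion path: 29
Result: insert 32 as right child of 29
Final tree (level order): [29, 24, 32, 22, None, None, None, 15, None, 12]


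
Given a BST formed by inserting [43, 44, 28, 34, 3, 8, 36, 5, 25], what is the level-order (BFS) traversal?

Tree insertion order: [43, 44, 28, 34, 3, 8, 36, 5, 25]
Tree (level-order array): [43, 28, 44, 3, 34, None, None, None, 8, None, 36, 5, 25]
BFS from the root, enqueuing left then right child of each popped node:
  queue [43] -> pop 43, enqueue [28, 44], visited so far: [43]
  queue [28, 44] -> pop 28, enqueue [3, 34], visited so far: [43, 28]
  queue [44, 3, 34] -> pop 44, enqueue [none], visited so far: [43, 28, 44]
  queue [3, 34] -> pop 3, enqueue [8], visited so far: [43, 28, 44, 3]
  queue [34, 8] -> pop 34, enqueue [36], visited so far: [43, 28, 44, 3, 34]
  queue [8, 36] -> pop 8, enqueue [5, 25], visited so far: [43, 28, 44, 3, 34, 8]
  queue [36, 5, 25] -> pop 36, enqueue [none], visited so far: [43, 28, 44, 3, 34, 8, 36]
  queue [5, 25] -> pop 5, enqueue [none], visited so far: [43, 28, 44, 3, 34, 8, 36, 5]
  queue [25] -> pop 25, enqueue [none], visited so far: [43, 28, 44, 3, 34, 8, 36, 5, 25]
Result: [43, 28, 44, 3, 34, 8, 36, 5, 25]


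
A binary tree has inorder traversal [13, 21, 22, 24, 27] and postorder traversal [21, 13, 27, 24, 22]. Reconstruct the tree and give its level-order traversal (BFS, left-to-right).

Inorder:   [13, 21, 22, 24, 27]
Postorder: [21, 13, 27, 24, 22]
Algorithm: postorder visits root last, so walk postorder right-to-left;
each value is the root of the current inorder slice — split it at that
value, recurse on the right subtree first, then the left.
Recursive splits:
  root=22; inorder splits into left=[13, 21], right=[24, 27]
  root=24; inorder splits into left=[], right=[27]
  root=27; inorder splits into left=[], right=[]
  root=13; inorder splits into left=[], right=[21]
  root=21; inorder splits into left=[], right=[]
Reconstructed level-order: [22, 13, 24, 21, 27]


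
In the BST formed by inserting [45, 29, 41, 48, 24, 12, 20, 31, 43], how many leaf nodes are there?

Tree built from: [45, 29, 41, 48, 24, 12, 20, 31, 43]
Tree (level-order array): [45, 29, 48, 24, 41, None, None, 12, None, 31, 43, None, 20]
Rule: A leaf has 0 children.
Per-node child counts:
  node 45: 2 child(ren)
  node 29: 2 child(ren)
  node 24: 1 child(ren)
  node 12: 1 child(ren)
  node 20: 0 child(ren)
  node 41: 2 child(ren)
  node 31: 0 child(ren)
  node 43: 0 child(ren)
  node 48: 0 child(ren)
Matching nodes: [20, 31, 43, 48]
Count of leaf nodes: 4


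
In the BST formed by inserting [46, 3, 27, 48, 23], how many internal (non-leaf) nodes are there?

Tree built from: [46, 3, 27, 48, 23]
Tree (level-order array): [46, 3, 48, None, 27, None, None, 23]
Rule: An internal node has at least one child.
Per-node child counts:
  node 46: 2 child(ren)
  node 3: 1 child(ren)
  node 27: 1 child(ren)
  node 23: 0 child(ren)
  node 48: 0 child(ren)
Matching nodes: [46, 3, 27]
Count of internal (non-leaf) nodes: 3


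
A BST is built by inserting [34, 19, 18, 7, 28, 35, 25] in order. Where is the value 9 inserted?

Starting tree (level order): [34, 19, 35, 18, 28, None, None, 7, None, 25]
Insertion path: 34 -> 19 -> 18 -> 7
Result: insert 9 as right child of 7
Final tree (level order): [34, 19, 35, 18, 28, None, None, 7, None, 25, None, None, 9]


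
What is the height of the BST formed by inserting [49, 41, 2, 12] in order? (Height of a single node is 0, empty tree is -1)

Insertion order: [49, 41, 2, 12]
Tree (level-order array): [49, 41, None, 2, None, None, 12]
Compute height bottom-up (empty subtree = -1):
  height(12) = 1 + max(-1, -1) = 0
  height(2) = 1 + max(-1, 0) = 1
  height(41) = 1 + max(1, -1) = 2
  height(49) = 1 + max(2, -1) = 3
Height = 3


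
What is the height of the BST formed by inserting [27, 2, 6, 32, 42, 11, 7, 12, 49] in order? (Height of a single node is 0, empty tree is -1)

Insertion order: [27, 2, 6, 32, 42, 11, 7, 12, 49]
Tree (level-order array): [27, 2, 32, None, 6, None, 42, None, 11, None, 49, 7, 12]
Compute height bottom-up (empty subtree = -1):
  height(7) = 1 + max(-1, -1) = 0
  height(12) = 1 + max(-1, -1) = 0
  height(11) = 1 + max(0, 0) = 1
  height(6) = 1 + max(-1, 1) = 2
  height(2) = 1 + max(-1, 2) = 3
  height(49) = 1 + max(-1, -1) = 0
  height(42) = 1 + max(-1, 0) = 1
  height(32) = 1 + max(-1, 1) = 2
  height(27) = 1 + max(3, 2) = 4
Height = 4


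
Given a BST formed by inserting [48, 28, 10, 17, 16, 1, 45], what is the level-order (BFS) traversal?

Tree insertion order: [48, 28, 10, 17, 16, 1, 45]
Tree (level-order array): [48, 28, None, 10, 45, 1, 17, None, None, None, None, 16]
BFS from the root, enqueuing left then right child of each popped node:
  queue [48] -> pop 48, enqueue [28], visited so far: [48]
  queue [28] -> pop 28, enqueue [10, 45], visited so far: [48, 28]
  queue [10, 45] -> pop 10, enqueue [1, 17], visited so far: [48, 28, 10]
  queue [45, 1, 17] -> pop 45, enqueue [none], visited so far: [48, 28, 10, 45]
  queue [1, 17] -> pop 1, enqueue [none], visited so far: [48, 28, 10, 45, 1]
  queue [17] -> pop 17, enqueue [16], visited so far: [48, 28, 10, 45, 1, 17]
  queue [16] -> pop 16, enqueue [none], visited so far: [48, 28, 10, 45, 1, 17, 16]
Result: [48, 28, 10, 45, 1, 17, 16]


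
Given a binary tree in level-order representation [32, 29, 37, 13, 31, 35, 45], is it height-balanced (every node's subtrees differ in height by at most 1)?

Tree (level-order array): [32, 29, 37, 13, 31, 35, 45]
Definition: a tree is height-balanced if, at every node, |h(left) - h(right)| <= 1 (empty subtree has height -1).
Bottom-up per-node check:
  node 13: h_left=-1, h_right=-1, diff=0 [OK], height=0
  node 31: h_left=-1, h_right=-1, diff=0 [OK], height=0
  node 29: h_left=0, h_right=0, diff=0 [OK], height=1
  node 35: h_left=-1, h_right=-1, diff=0 [OK], height=0
  node 45: h_left=-1, h_right=-1, diff=0 [OK], height=0
  node 37: h_left=0, h_right=0, diff=0 [OK], height=1
  node 32: h_left=1, h_right=1, diff=0 [OK], height=2
All nodes satisfy the balance condition.
Result: Balanced


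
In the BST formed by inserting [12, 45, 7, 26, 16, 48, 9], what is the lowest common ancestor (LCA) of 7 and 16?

Tree insertion order: [12, 45, 7, 26, 16, 48, 9]
Tree (level-order array): [12, 7, 45, None, 9, 26, 48, None, None, 16]
In a BST, the LCA of p=7, q=16 is the first node v on the
root-to-leaf path with p <= v <= q (go left if both < v, right if both > v).
Walk from root:
  at 12: 7 <= 12 <= 16, this is the LCA
LCA = 12


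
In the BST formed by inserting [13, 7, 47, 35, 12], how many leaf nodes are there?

Tree built from: [13, 7, 47, 35, 12]
Tree (level-order array): [13, 7, 47, None, 12, 35]
Rule: A leaf has 0 children.
Per-node child counts:
  node 13: 2 child(ren)
  node 7: 1 child(ren)
  node 12: 0 child(ren)
  node 47: 1 child(ren)
  node 35: 0 child(ren)
Matching nodes: [12, 35]
Count of leaf nodes: 2


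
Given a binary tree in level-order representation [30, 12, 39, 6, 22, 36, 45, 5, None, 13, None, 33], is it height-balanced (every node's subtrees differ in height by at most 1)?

Tree (level-order array): [30, 12, 39, 6, 22, 36, 45, 5, None, 13, None, 33]
Definition: a tree is height-balanced if, at every node, |h(left) - h(right)| <= 1 (empty subtree has height -1).
Bottom-up per-node check:
  node 5: h_left=-1, h_right=-1, diff=0 [OK], height=0
  node 6: h_left=0, h_right=-1, diff=1 [OK], height=1
  node 13: h_left=-1, h_right=-1, diff=0 [OK], height=0
  node 22: h_left=0, h_right=-1, diff=1 [OK], height=1
  node 12: h_left=1, h_right=1, diff=0 [OK], height=2
  node 33: h_left=-1, h_right=-1, diff=0 [OK], height=0
  node 36: h_left=0, h_right=-1, diff=1 [OK], height=1
  node 45: h_left=-1, h_right=-1, diff=0 [OK], height=0
  node 39: h_left=1, h_right=0, diff=1 [OK], height=2
  node 30: h_left=2, h_right=2, diff=0 [OK], height=3
All nodes satisfy the balance condition.
Result: Balanced


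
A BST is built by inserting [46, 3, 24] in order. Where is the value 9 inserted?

Starting tree (level order): [46, 3, None, None, 24]
Insertion path: 46 -> 3 -> 24
Result: insert 9 as left child of 24
Final tree (level order): [46, 3, None, None, 24, 9]


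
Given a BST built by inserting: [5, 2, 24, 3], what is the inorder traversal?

Tree insertion order: [5, 2, 24, 3]
Tree (level-order array): [5, 2, 24, None, 3]
Inorder traversal: [2, 3, 5, 24]


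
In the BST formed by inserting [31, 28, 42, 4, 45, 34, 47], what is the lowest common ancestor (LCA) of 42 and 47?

Tree insertion order: [31, 28, 42, 4, 45, 34, 47]
Tree (level-order array): [31, 28, 42, 4, None, 34, 45, None, None, None, None, None, 47]
In a BST, the LCA of p=42, q=47 is the first node v on the
root-to-leaf path with p <= v <= q (go left if both < v, right if both > v).
Walk from root:
  at 31: both 42 and 47 > 31, go right
  at 42: 42 <= 42 <= 47, this is the LCA
LCA = 42


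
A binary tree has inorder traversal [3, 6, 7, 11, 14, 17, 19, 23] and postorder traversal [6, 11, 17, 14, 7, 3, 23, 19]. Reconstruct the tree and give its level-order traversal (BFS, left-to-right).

Inorder:   [3, 6, 7, 11, 14, 17, 19, 23]
Postorder: [6, 11, 17, 14, 7, 3, 23, 19]
Algorithm: postorder visits root last, so walk postorder right-to-left;
each value is the root of the current inorder slice — split it at that
value, recurse on the right subtree first, then the left.
Recursive splits:
  root=19; inorder splits into left=[3, 6, 7, 11, 14, 17], right=[23]
  root=23; inorder splits into left=[], right=[]
  root=3; inorder splits into left=[], right=[6, 7, 11, 14, 17]
  root=7; inorder splits into left=[6], right=[11, 14, 17]
  root=14; inorder splits into left=[11], right=[17]
  root=17; inorder splits into left=[], right=[]
  root=11; inorder splits into left=[], right=[]
  root=6; inorder splits into left=[], right=[]
Reconstructed level-order: [19, 3, 23, 7, 6, 14, 11, 17]


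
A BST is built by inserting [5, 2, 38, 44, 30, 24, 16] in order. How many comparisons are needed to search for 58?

Search path for 58: 5 -> 38 -> 44
Found: False
Comparisons: 3


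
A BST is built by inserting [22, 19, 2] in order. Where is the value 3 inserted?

Starting tree (level order): [22, 19, None, 2]
Insertion path: 22 -> 19 -> 2
Result: insert 3 as right child of 2
Final tree (level order): [22, 19, None, 2, None, None, 3]


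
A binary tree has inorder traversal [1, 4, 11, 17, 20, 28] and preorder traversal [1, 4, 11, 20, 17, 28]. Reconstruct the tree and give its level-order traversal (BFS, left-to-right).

Inorder:  [1, 4, 11, 17, 20, 28]
Preorder: [1, 4, 11, 20, 17, 28]
Algorithm: preorder visits root first, so consume preorder in order;
for each root, split the current inorder slice at that value into
left-subtree inorder and right-subtree inorder, then recurse.
Recursive splits:
  root=1; inorder splits into left=[], right=[4, 11, 17, 20, 28]
  root=4; inorder splits into left=[], right=[11, 17, 20, 28]
  root=11; inorder splits into left=[], right=[17, 20, 28]
  root=20; inorder splits into left=[17], right=[28]
  root=17; inorder splits into left=[], right=[]
  root=28; inorder splits into left=[], right=[]
Reconstructed level-order: [1, 4, 11, 20, 17, 28]


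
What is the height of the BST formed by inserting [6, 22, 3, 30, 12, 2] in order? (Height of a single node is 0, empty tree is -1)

Insertion order: [6, 22, 3, 30, 12, 2]
Tree (level-order array): [6, 3, 22, 2, None, 12, 30]
Compute height bottom-up (empty subtree = -1):
  height(2) = 1 + max(-1, -1) = 0
  height(3) = 1 + max(0, -1) = 1
  height(12) = 1 + max(-1, -1) = 0
  height(30) = 1 + max(-1, -1) = 0
  height(22) = 1 + max(0, 0) = 1
  height(6) = 1 + max(1, 1) = 2
Height = 2


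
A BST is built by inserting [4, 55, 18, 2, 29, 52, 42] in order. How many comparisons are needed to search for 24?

Search path for 24: 4 -> 55 -> 18 -> 29
Found: False
Comparisons: 4


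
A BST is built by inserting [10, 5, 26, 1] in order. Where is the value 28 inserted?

Starting tree (level order): [10, 5, 26, 1]
Insertion path: 10 -> 26
Result: insert 28 as right child of 26
Final tree (level order): [10, 5, 26, 1, None, None, 28]


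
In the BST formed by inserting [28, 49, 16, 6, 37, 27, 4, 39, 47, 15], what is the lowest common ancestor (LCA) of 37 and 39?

Tree insertion order: [28, 49, 16, 6, 37, 27, 4, 39, 47, 15]
Tree (level-order array): [28, 16, 49, 6, 27, 37, None, 4, 15, None, None, None, 39, None, None, None, None, None, 47]
In a BST, the LCA of p=37, q=39 is the first node v on the
root-to-leaf path with p <= v <= q (go left if both < v, right if both > v).
Walk from root:
  at 28: both 37 and 39 > 28, go right
  at 49: both 37 and 39 < 49, go left
  at 37: 37 <= 37 <= 39, this is the LCA
LCA = 37


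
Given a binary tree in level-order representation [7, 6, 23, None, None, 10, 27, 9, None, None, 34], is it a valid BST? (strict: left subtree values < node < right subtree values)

Level-order array: [7, 6, 23, None, None, 10, 27, 9, None, None, 34]
Validate using subtree bounds (lo, hi): at each node, require lo < value < hi,
then recurse left with hi=value and right with lo=value.
Preorder trace (stopping at first violation):
  at node 7 with bounds (-inf, +inf): OK
  at node 6 with bounds (-inf, 7): OK
  at node 23 with bounds (7, +inf): OK
  at node 10 with bounds (7, 23): OK
  at node 9 with bounds (7, 10): OK
  at node 27 with bounds (23, +inf): OK
  at node 34 with bounds (27, +inf): OK
No violation found at any node.
Result: Valid BST


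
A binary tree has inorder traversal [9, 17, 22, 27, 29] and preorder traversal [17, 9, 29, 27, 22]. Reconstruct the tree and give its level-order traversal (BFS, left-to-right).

Inorder:  [9, 17, 22, 27, 29]
Preorder: [17, 9, 29, 27, 22]
Algorithm: preorder visits root first, so consume preorder in order;
for each root, split the current inorder slice at that value into
left-subtree inorder and right-subtree inorder, then recurse.
Recursive splits:
  root=17; inorder splits into left=[9], right=[22, 27, 29]
  root=9; inorder splits into left=[], right=[]
  root=29; inorder splits into left=[22, 27], right=[]
  root=27; inorder splits into left=[22], right=[]
  root=22; inorder splits into left=[], right=[]
Reconstructed level-order: [17, 9, 29, 27, 22]


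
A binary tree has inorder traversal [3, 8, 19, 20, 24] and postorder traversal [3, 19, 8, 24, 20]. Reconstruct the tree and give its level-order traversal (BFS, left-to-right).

Inorder:   [3, 8, 19, 20, 24]
Postorder: [3, 19, 8, 24, 20]
Algorithm: postorder visits root last, so walk postorder right-to-left;
each value is the root of the current inorder slice — split it at that
value, recurse on the right subtree first, then the left.
Recursive splits:
  root=20; inorder splits into left=[3, 8, 19], right=[24]
  root=24; inorder splits into left=[], right=[]
  root=8; inorder splits into left=[3], right=[19]
  root=19; inorder splits into left=[], right=[]
  root=3; inorder splits into left=[], right=[]
Reconstructed level-order: [20, 8, 24, 3, 19]


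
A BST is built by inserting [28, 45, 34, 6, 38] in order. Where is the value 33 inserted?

Starting tree (level order): [28, 6, 45, None, None, 34, None, None, 38]
Insertion path: 28 -> 45 -> 34
Result: insert 33 as left child of 34
Final tree (level order): [28, 6, 45, None, None, 34, None, 33, 38]


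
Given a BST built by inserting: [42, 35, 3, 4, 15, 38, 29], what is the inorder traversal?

Tree insertion order: [42, 35, 3, 4, 15, 38, 29]
Tree (level-order array): [42, 35, None, 3, 38, None, 4, None, None, None, 15, None, 29]
Inorder traversal: [3, 4, 15, 29, 35, 38, 42]


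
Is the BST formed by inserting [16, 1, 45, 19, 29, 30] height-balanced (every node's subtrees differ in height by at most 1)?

Tree (level-order array): [16, 1, 45, None, None, 19, None, None, 29, None, 30]
Definition: a tree is height-balanced if, at every node, |h(left) - h(right)| <= 1 (empty subtree has height -1).
Bottom-up per-node check:
  node 1: h_left=-1, h_right=-1, diff=0 [OK], height=0
  node 30: h_left=-1, h_right=-1, diff=0 [OK], height=0
  node 29: h_left=-1, h_right=0, diff=1 [OK], height=1
  node 19: h_left=-1, h_right=1, diff=2 [FAIL (|-1-1|=2 > 1)], height=2
  node 45: h_left=2, h_right=-1, diff=3 [FAIL (|2--1|=3 > 1)], height=3
  node 16: h_left=0, h_right=3, diff=3 [FAIL (|0-3|=3 > 1)], height=4
Node 19 violates the condition: |-1 - 1| = 2 > 1.
Result: Not balanced


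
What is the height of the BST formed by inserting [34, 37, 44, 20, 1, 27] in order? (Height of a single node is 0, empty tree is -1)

Insertion order: [34, 37, 44, 20, 1, 27]
Tree (level-order array): [34, 20, 37, 1, 27, None, 44]
Compute height bottom-up (empty subtree = -1):
  height(1) = 1 + max(-1, -1) = 0
  height(27) = 1 + max(-1, -1) = 0
  height(20) = 1 + max(0, 0) = 1
  height(44) = 1 + max(-1, -1) = 0
  height(37) = 1 + max(-1, 0) = 1
  height(34) = 1 + max(1, 1) = 2
Height = 2


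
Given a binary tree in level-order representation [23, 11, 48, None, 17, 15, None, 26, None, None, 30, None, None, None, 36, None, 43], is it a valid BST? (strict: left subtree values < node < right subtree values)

Level-order array: [23, 11, 48, None, 17, 15, None, 26, None, None, 30, None, None, None, 36, None, 43]
Validate using subtree bounds (lo, hi): at each node, require lo < value < hi,
then recurse left with hi=value and right with lo=value.
Preorder trace (stopping at first violation):
  at node 23 with bounds (-inf, +inf): OK
  at node 11 with bounds (-inf, 23): OK
  at node 17 with bounds (11, 23): OK
  at node 26 with bounds (11, 17): VIOLATION
Node 26 violates its bound: not (11 < 26 < 17).
Result: Not a valid BST


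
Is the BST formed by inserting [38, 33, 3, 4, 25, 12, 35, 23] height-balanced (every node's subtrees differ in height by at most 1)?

Tree (level-order array): [38, 33, None, 3, 35, None, 4, None, None, None, 25, 12, None, None, 23]
Definition: a tree is height-balanced if, at every node, |h(left) - h(right)| <= 1 (empty subtree has height -1).
Bottom-up per-node check:
  node 23: h_left=-1, h_right=-1, diff=0 [OK], height=0
  node 12: h_left=-1, h_right=0, diff=1 [OK], height=1
  node 25: h_left=1, h_right=-1, diff=2 [FAIL (|1--1|=2 > 1)], height=2
  node 4: h_left=-1, h_right=2, diff=3 [FAIL (|-1-2|=3 > 1)], height=3
  node 3: h_left=-1, h_right=3, diff=4 [FAIL (|-1-3|=4 > 1)], height=4
  node 35: h_left=-1, h_right=-1, diff=0 [OK], height=0
  node 33: h_left=4, h_right=0, diff=4 [FAIL (|4-0|=4 > 1)], height=5
  node 38: h_left=5, h_right=-1, diff=6 [FAIL (|5--1|=6 > 1)], height=6
Node 25 violates the condition: |1 - -1| = 2 > 1.
Result: Not balanced


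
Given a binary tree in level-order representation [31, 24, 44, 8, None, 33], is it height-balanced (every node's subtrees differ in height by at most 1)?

Tree (level-order array): [31, 24, 44, 8, None, 33]
Definition: a tree is height-balanced if, at every node, |h(left) - h(right)| <= 1 (empty subtree has height -1).
Bottom-up per-node check:
  node 8: h_left=-1, h_right=-1, diff=0 [OK], height=0
  node 24: h_left=0, h_right=-1, diff=1 [OK], height=1
  node 33: h_left=-1, h_right=-1, diff=0 [OK], height=0
  node 44: h_left=0, h_right=-1, diff=1 [OK], height=1
  node 31: h_left=1, h_right=1, diff=0 [OK], height=2
All nodes satisfy the balance condition.
Result: Balanced


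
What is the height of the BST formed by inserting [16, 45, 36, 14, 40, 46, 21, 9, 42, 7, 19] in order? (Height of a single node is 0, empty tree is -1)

Insertion order: [16, 45, 36, 14, 40, 46, 21, 9, 42, 7, 19]
Tree (level-order array): [16, 14, 45, 9, None, 36, 46, 7, None, 21, 40, None, None, None, None, 19, None, None, 42]
Compute height bottom-up (empty subtree = -1):
  height(7) = 1 + max(-1, -1) = 0
  height(9) = 1 + max(0, -1) = 1
  height(14) = 1 + max(1, -1) = 2
  height(19) = 1 + max(-1, -1) = 0
  height(21) = 1 + max(0, -1) = 1
  height(42) = 1 + max(-1, -1) = 0
  height(40) = 1 + max(-1, 0) = 1
  height(36) = 1 + max(1, 1) = 2
  height(46) = 1 + max(-1, -1) = 0
  height(45) = 1 + max(2, 0) = 3
  height(16) = 1 + max(2, 3) = 4
Height = 4


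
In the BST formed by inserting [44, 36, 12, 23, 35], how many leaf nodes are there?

Tree built from: [44, 36, 12, 23, 35]
Tree (level-order array): [44, 36, None, 12, None, None, 23, None, 35]
Rule: A leaf has 0 children.
Per-node child counts:
  node 44: 1 child(ren)
  node 36: 1 child(ren)
  node 12: 1 child(ren)
  node 23: 1 child(ren)
  node 35: 0 child(ren)
Matching nodes: [35]
Count of leaf nodes: 1


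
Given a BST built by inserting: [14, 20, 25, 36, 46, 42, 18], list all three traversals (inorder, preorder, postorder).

Tree insertion order: [14, 20, 25, 36, 46, 42, 18]
Tree (level-order array): [14, None, 20, 18, 25, None, None, None, 36, None, 46, 42]
Inorder (L, root, R): [14, 18, 20, 25, 36, 42, 46]
Preorder (root, L, R): [14, 20, 18, 25, 36, 46, 42]
Postorder (L, R, root): [18, 42, 46, 36, 25, 20, 14]


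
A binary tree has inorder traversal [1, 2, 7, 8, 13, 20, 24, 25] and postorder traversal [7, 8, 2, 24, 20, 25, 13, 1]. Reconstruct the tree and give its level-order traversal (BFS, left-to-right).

Inorder:   [1, 2, 7, 8, 13, 20, 24, 25]
Postorder: [7, 8, 2, 24, 20, 25, 13, 1]
Algorithm: postorder visits root last, so walk postorder right-to-left;
each value is the root of the current inorder slice — split it at that
value, recurse on the right subtree first, then the left.
Recursive splits:
  root=1; inorder splits into left=[], right=[2, 7, 8, 13, 20, 24, 25]
  root=13; inorder splits into left=[2, 7, 8], right=[20, 24, 25]
  root=25; inorder splits into left=[20, 24], right=[]
  root=20; inorder splits into left=[], right=[24]
  root=24; inorder splits into left=[], right=[]
  root=2; inorder splits into left=[], right=[7, 8]
  root=8; inorder splits into left=[7], right=[]
  root=7; inorder splits into left=[], right=[]
Reconstructed level-order: [1, 13, 2, 25, 8, 20, 7, 24]


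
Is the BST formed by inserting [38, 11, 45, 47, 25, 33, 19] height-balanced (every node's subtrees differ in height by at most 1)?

Tree (level-order array): [38, 11, 45, None, 25, None, 47, 19, 33]
Definition: a tree is height-balanced if, at every node, |h(left) - h(right)| <= 1 (empty subtree has height -1).
Bottom-up per-node check:
  node 19: h_left=-1, h_right=-1, diff=0 [OK], height=0
  node 33: h_left=-1, h_right=-1, diff=0 [OK], height=0
  node 25: h_left=0, h_right=0, diff=0 [OK], height=1
  node 11: h_left=-1, h_right=1, diff=2 [FAIL (|-1-1|=2 > 1)], height=2
  node 47: h_left=-1, h_right=-1, diff=0 [OK], height=0
  node 45: h_left=-1, h_right=0, diff=1 [OK], height=1
  node 38: h_left=2, h_right=1, diff=1 [OK], height=3
Node 11 violates the condition: |-1 - 1| = 2 > 1.
Result: Not balanced


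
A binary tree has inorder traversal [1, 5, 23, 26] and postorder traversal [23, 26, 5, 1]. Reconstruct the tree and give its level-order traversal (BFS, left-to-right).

Inorder:   [1, 5, 23, 26]
Postorder: [23, 26, 5, 1]
Algorithm: postorder visits root last, so walk postorder right-to-left;
each value is the root of the current inorder slice — split it at that
value, recurse on the right subtree first, then the left.
Recursive splits:
  root=1; inorder splits into left=[], right=[5, 23, 26]
  root=5; inorder splits into left=[], right=[23, 26]
  root=26; inorder splits into left=[23], right=[]
  root=23; inorder splits into left=[], right=[]
Reconstructed level-order: [1, 5, 26, 23]


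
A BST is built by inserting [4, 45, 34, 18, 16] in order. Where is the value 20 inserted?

Starting tree (level order): [4, None, 45, 34, None, 18, None, 16]
Insertion path: 4 -> 45 -> 34 -> 18
Result: insert 20 as right child of 18
Final tree (level order): [4, None, 45, 34, None, 18, None, 16, 20]


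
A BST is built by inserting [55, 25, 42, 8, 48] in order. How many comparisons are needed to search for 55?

Search path for 55: 55
Found: True
Comparisons: 1


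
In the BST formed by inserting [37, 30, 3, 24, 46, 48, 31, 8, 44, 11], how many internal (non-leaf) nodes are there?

Tree built from: [37, 30, 3, 24, 46, 48, 31, 8, 44, 11]
Tree (level-order array): [37, 30, 46, 3, 31, 44, 48, None, 24, None, None, None, None, None, None, 8, None, None, 11]
Rule: An internal node has at least one child.
Per-node child counts:
  node 37: 2 child(ren)
  node 30: 2 child(ren)
  node 3: 1 child(ren)
  node 24: 1 child(ren)
  node 8: 1 child(ren)
  node 11: 0 child(ren)
  node 31: 0 child(ren)
  node 46: 2 child(ren)
  node 44: 0 child(ren)
  node 48: 0 child(ren)
Matching nodes: [37, 30, 3, 24, 8, 46]
Count of internal (non-leaf) nodes: 6


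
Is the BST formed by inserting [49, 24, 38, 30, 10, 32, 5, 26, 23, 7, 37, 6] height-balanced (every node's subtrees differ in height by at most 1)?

Tree (level-order array): [49, 24, None, 10, 38, 5, 23, 30, None, None, 7, None, None, 26, 32, 6, None, None, None, None, 37]
Definition: a tree is height-balanced if, at every node, |h(left) - h(right)| <= 1 (empty subtree has height -1).
Bottom-up per-node check:
  node 6: h_left=-1, h_right=-1, diff=0 [OK], height=0
  node 7: h_left=0, h_right=-1, diff=1 [OK], height=1
  node 5: h_left=-1, h_right=1, diff=2 [FAIL (|-1-1|=2 > 1)], height=2
  node 23: h_left=-1, h_right=-1, diff=0 [OK], height=0
  node 10: h_left=2, h_right=0, diff=2 [FAIL (|2-0|=2 > 1)], height=3
  node 26: h_left=-1, h_right=-1, diff=0 [OK], height=0
  node 37: h_left=-1, h_right=-1, diff=0 [OK], height=0
  node 32: h_left=-1, h_right=0, diff=1 [OK], height=1
  node 30: h_left=0, h_right=1, diff=1 [OK], height=2
  node 38: h_left=2, h_right=-1, diff=3 [FAIL (|2--1|=3 > 1)], height=3
  node 24: h_left=3, h_right=3, diff=0 [OK], height=4
  node 49: h_left=4, h_right=-1, diff=5 [FAIL (|4--1|=5 > 1)], height=5
Node 5 violates the condition: |-1 - 1| = 2 > 1.
Result: Not balanced


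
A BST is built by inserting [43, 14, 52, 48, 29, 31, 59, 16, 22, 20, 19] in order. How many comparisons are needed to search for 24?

Search path for 24: 43 -> 14 -> 29 -> 16 -> 22
Found: False
Comparisons: 5


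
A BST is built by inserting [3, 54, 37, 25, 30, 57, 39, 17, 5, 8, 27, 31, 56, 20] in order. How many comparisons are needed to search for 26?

Search path for 26: 3 -> 54 -> 37 -> 25 -> 30 -> 27
Found: False
Comparisons: 6


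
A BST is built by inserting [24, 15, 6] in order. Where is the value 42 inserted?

Starting tree (level order): [24, 15, None, 6]
Insertion path: 24
Result: insert 42 as right child of 24
Final tree (level order): [24, 15, 42, 6]


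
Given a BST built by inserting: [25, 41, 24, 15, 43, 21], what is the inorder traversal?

Tree insertion order: [25, 41, 24, 15, 43, 21]
Tree (level-order array): [25, 24, 41, 15, None, None, 43, None, 21]
Inorder traversal: [15, 21, 24, 25, 41, 43]


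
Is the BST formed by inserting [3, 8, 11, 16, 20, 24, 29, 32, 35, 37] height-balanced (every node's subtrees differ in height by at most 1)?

Tree (level-order array): [3, None, 8, None, 11, None, 16, None, 20, None, 24, None, 29, None, 32, None, 35, None, 37]
Definition: a tree is height-balanced if, at every node, |h(left) - h(right)| <= 1 (empty subtree has height -1).
Bottom-up per-node check:
  node 37: h_left=-1, h_right=-1, diff=0 [OK], height=0
  node 35: h_left=-1, h_right=0, diff=1 [OK], height=1
  node 32: h_left=-1, h_right=1, diff=2 [FAIL (|-1-1|=2 > 1)], height=2
  node 29: h_left=-1, h_right=2, diff=3 [FAIL (|-1-2|=3 > 1)], height=3
  node 24: h_left=-1, h_right=3, diff=4 [FAIL (|-1-3|=4 > 1)], height=4
  node 20: h_left=-1, h_right=4, diff=5 [FAIL (|-1-4|=5 > 1)], height=5
  node 16: h_left=-1, h_right=5, diff=6 [FAIL (|-1-5|=6 > 1)], height=6
  node 11: h_left=-1, h_right=6, diff=7 [FAIL (|-1-6|=7 > 1)], height=7
  node 8: h_left=-1, h_right=7, diff=8 [FAIL (|-1-7|=8 > 1)], height=8
  node 3: h_left=-1, h_right=8, diff=9 [FAIL (|-1-8|=9 > 1)], height=9
Node 32 violates the condition: |-1 - 1| = 2 > 1.
Result: Not balanced


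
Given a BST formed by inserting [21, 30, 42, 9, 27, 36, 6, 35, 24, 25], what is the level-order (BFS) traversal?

Tree insertion order: [21, 30, 42, 9, 27, 36, 6, 35, 24, 25]
Tree (level-order array): [21, 9, 30, 6, None, 27, 42, None, None, 24, None, 36, None, None, 25, 35]
BFS from the root, enqueuing left then right child of each popped node:
  queue [21] -> pop 21, enqueue [9, 30], visited so far: [21]
  queue [9, 30] -> pop 9, enqueue [6], visited so far: [21, 9]
  queue [30, 6] -> pop 30, enqueue [27, 42], visited so far: [21, 9, 30]
  queue [6, 27, 42] -> pop 6, enqueue [none], visited so far: [21, 9, 30, 6]
  queue [27, 42] -> pop 27, enqueue [24], visited so far: [21, 9, 30, 6, 27]
  queue [42, 24] -> pop 42, enqueue [36], visited so far: [21, 9, 30, 6, 27, 42]
  queue [24, 36] -> pop 24, enqueue [25], visited so far: [21, 9, 30, 6, 27, 42, 24]
  queue [36, 25] -> pop 36, enqueue [35], visited so far: [21, 9, 30, 6, 27, 42, 24, 36]
  queue [25, 35] -> pop 25, enqueue [none], visited so far: [21, 9, 30, 6, 27, 42, 24, 36, 25]
  queue [35] -> pop 35, enqueue [none], visited so far: [21, 9, 30, 6, 27, 42, 24, 36, 25, 35]
Result: [21, 9, 30, 6, 27, 42, 24, 36, 25, 35]


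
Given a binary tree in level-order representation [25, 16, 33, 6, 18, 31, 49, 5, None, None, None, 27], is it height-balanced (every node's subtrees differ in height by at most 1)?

Tree (level-order array): [25, 16, 33, 6, 18, 31, 49, 5, None, None, None, 27]
Definition: a tree is height-balanced if, at every node, |h(left) - h(right)| <= 1 (empty subtree has height -1).
Bottom-up per-node check:
  node 5: h_left=-1, h_right=-1, diff=0 [OK], height=0
  node 6: h_left=0, h_right=-1, diff=1 [OK], height=1
  node 18: h_left=-1, h_right=-1, diff=0 [OK], height=0
  node 16: h_left=1, h_right=0, diff=1 [OK], height=2
  node 27: h_left=-1, h_right=-1, diff=0 [OK], height=0
  node 31: h_left=0, h_right=-1, diff=1 [OK], height=1
  node 49: h_left=-1, h_right=-1, diff=0 [OK], height=0
  node 33: h_left=1, h_right=0, diff=1 [OK], height=2
  node 25: h_left=2, h_right=2, diff=0 [OK], height=3
All nodes satisfy the balance condition.
Result: Balanced


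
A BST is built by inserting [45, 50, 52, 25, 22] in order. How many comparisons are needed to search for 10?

Search path for 10: 45 -> 25 -> 22
Found: False
Comparisons: 3


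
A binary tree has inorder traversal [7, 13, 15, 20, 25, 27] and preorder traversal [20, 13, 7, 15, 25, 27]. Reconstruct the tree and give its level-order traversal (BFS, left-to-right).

Inorder:  [7, 13, 15, 20, 25, 27]
Preorder: [20, 13, 7, 15, 25, 27]
Algorithm: preorder visits root first, so consume preorder in order;
for each root, split the current inorder slice at that value into
left-subtree inorder and right-subtree inorder, then recurse.
Recursive splits:
  root=20; inorder splits into left=[7, 13, 15], right=[25, 27]
  root=13; inorder splits into left=[7], right=[15]
  root=7; inorder splits into left=[], right=[]
  root=15; inorder splits into left=[], right=[]
  root=25; inorder splits into left=[], right=[27]
  root=27; inorder splits into left=[], right=[]
Reconstructed level-order: [20, 13, 25, 7, 15, 27]


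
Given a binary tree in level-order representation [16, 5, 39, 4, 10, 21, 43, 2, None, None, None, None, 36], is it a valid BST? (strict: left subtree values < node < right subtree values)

Level-order array: [16, 5, 39, 4, 10, 21, 43, 2, None, None, None, None, 36]
Validate using subtree bounds (lo, hi): at each node, require lo < value < hi,
then recurse left with hi=value and right with lo=value.
Preorder trace (stopping at first violation):
  at node 16 with bounds (-inf, +inf): OK
  at node 5 with bounds (-inf, 16): OK
  at node 4 with bounds (-inf, 5): OK
  at node 2 with bounds (-inf, 4): OK
  at node 10 with bounds (5, 16): OK
  at node 39 with bounds (16, +inf): OK
  at node 21 with bounds (16, 39): OK
  at node 36 with bounds (21, 39): OK
  at node 43 with bounds (39, +inf): OK
No violation found at any node.
Result: Valid BST


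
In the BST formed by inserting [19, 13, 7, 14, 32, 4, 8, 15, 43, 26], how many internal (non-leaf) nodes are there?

Tree built from: [19, 13, 7, 14, 32, 4, 8, 15, 43, 26]
Tree (level-order array): [19, 13, 32, 7, 14, 26, 43, 4, 8, None, 15]
Rule: An internal node has at least one child.
Per-node child counts:
  node 19: 2 child(ren)
  node 13: 2 child(ren)
  node 7: 2 child(ren)
  node 4: 0 child(ren)
  node 8: 0 child(ren)
  node 14: 1 child(ren)
  node 15: 0 child(ren)
  node 32: 2 child(ren)
  node 26: 0 child(ren)
  node 43: 0 child(ren)
Matching nodes: [19, 13, 7, 14, 32]
Count of internal (non-leaf) nodes: 5


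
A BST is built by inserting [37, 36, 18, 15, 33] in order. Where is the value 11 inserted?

Starting tree (level order): [37, 36, None, 18, None, 15, 33]
Insertion path: 37 -> 36 -> 18 -> 15
Result: insert 11 as left child of 15
Final tree (level order): [37, 36, None, 18, None, 15, 33, 11]


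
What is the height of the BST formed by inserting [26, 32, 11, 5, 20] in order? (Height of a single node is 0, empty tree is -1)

Insertion order: [26, 32, 11, 5, 20]
Tree (level-order array): [26, 11, 32, 5, 20]
Compute height bottom-up (empty subtree = -1):
  height(5) = 1 + max(-1, -1) = 0
  height(20) = 1 + max(-1, -1) = 0
  height(11) = 1 + max(0, 0) = 1
  height(32) = 1 + max(-1, -1) = 0
  height(26) = 1 + max(1, 0) = 2
Height = 2


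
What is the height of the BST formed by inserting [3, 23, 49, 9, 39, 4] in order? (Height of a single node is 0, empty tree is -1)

Insertion order: [3, 23, 49, 9, 39, 4]
Tree (level-order array): [3, None, 23, 9, 49, 4, None, 39]
Compute height bottom-up (empty subtree = -1):
  height(4) = 1 + max(-1, -1) = 0
  height(9) = 1 + max(0, -1) = 1
  height(39) = 1 + max(-1, -1) = 0
  height(49) = 1 + max(0, -1) = 1
  height(23) = 1 + max(1, 1) = 2
  height(3) = 1 + max(-1, 2) = 3
Height = 3


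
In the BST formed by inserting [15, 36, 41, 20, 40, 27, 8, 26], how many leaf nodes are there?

Tree built from: [15, 36, 41, 20, 40, 27, 8, 26]
Tree (level-order array): [15, 8, 36, None, None, 20, 41, None, 27, 40, None, 26]
Rule: A leaf has 0 children.
Per-node child counts:
  node 15: 2 child(ren)
  node 8: 0 child(ren)
  node 36: 2 child(ren)
  node 20: 1 child(ren)
  node 27: 1 child(ren)
  node 26: 0 child(ren)
  node 41: 1 child(ren)
  node 40: 0 child(ren)
Matching nodes: [8, 26, 40]
Count of leaf nodes: 3


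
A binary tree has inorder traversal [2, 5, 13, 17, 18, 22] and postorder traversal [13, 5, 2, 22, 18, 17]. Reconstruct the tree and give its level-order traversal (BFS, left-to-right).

Inorder:   [2, 5, 13, 17, 18, 22]
Postorder: [13, 5, 2, 22, 18, 17]
Algorithm: postorder visits root last, so walk postorder right-to-left;
each value is the root of the current inorder slice — split it at that
value, recurse on the right subtree first, then the left.
Recursive splits:
  root=17; inorder splits into left=[2, 5, 13], right=[18, 22]
  root=18; inorder splits into left=[], right=[22]
  root=22; inorder splits into left=[], right=[]
  root=2; inorder splits into left=[], right=[5, 13]
  root=5; inorder splits into left=[], right=[13]
  root=13; inorder splits into left=[], right=[]
Reconstructed level-order: [17, 2, 18, 5, 22, 13]


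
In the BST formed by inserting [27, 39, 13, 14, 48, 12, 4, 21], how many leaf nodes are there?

Tree built from: [27, 39, 13, 14, 48, 12, 4, 21]
Tree (level-order array): [27, 13, 39, 12, 14, None, 48, 4, None, None, 21]
Rule: A leaf has 0 children.
Per-node child counts:
  node 27: 2 child(ren)
  node 13: 2 child(ren)
  node 12: 1 child(ren)
  node 4: 0 child(ren)
  node 14: 1 child(ren)
  node 21: 0 child(ren)
  node 39: 1 child(ren)
  node 48: 0 child(ren)
Matching nodes: [4, 21, 48]
Count of leaf nodes: 3


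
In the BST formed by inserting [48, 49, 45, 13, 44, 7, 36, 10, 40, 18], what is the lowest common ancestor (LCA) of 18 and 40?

Tree insertion order: [48, 49, 45, 13, 44, 7, 36, 10, 40, 18]
Tree (level-order array): [48, 45, 49, 13, None, None, None, 7, 44, None, 10, 36, None, None, None, 18, 40]
In a BST, the LCA of p=18, q=40 is the first node v on the
root-to-leaf path with p <= v <= q (go left if both < v, right if both > v).
Walk from root:
  at 48: both 18 and 40 < 48, go left
  at 45: both 18 and 40 < 45, go left
  at 13: both 18 and 40 > 13, go right
  at 44: both 18 and 40 < 44, go left
  at 36: 18 <= 36 <= 40, this is the LCA
LCA = 36


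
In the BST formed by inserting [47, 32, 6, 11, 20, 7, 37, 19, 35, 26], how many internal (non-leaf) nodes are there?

Tree built from: [47, 32, 6, 11, 20, 7, 37, 19, 35, 26]
Tree (level-order array): [47, 32, None, 6, 37, None, 11, 35, None, 7, 20, None, None, None, None, 19, 26]
Rule: An internal node has at least one child.
Per-node child counts:
  node 47: 1 child(ren)
  node 32: 2 child(ren)
  node 6: 1 child(ren)
  node 11: 2 child(ren)
  node 7: 0 child(ren)
  node 20: 2 child(ren)
  node 19: 0 child(ren)
  node 26: 0 child(ren)
  node 37: 1 child(ren)
  node 35: 0 child(ren)
Matching nodes: [47, 32, 6, 11, 20, 37]
Count of internal (non-leaf) nodes: 6


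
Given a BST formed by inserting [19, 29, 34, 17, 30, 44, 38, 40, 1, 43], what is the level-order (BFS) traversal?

Tree insertion order: [19, 29, 34, 17, 30, 44, 38, 40, 1, 43]
Tree (level-order array): [19, 17, 29, 1, None, None, 34, None, None, 30, 44, None, None, 38, None, None, 40, None, 43]
BFS from the root, enqueuing left then right child of each popped node:
  queue [19] -> pop 19, enqueue [17, 29], visited so far: [19]
  queue [17, 29] -> pop 17, enqueue [1], visited so far: [19, 17]
  queue [29, 1] -> pop 29, enqueue [34], visited so far: [19, 17, 29]
  queue [1, 34] -> pop 1, enqueue [none], visited so far: [19, 17, 29, 1]
  queue [34] -> pop 34, enqueue [30, 44], visited so far: [19, 17, 29, 1, 34]
  queue [30, 44] -> pop 30, enqueue [none], visited so far: [19, 17, 29, 1, 34, 30]
  queue [44] -> pop 44, enqueue [38], visited so far: [19, 17, 29, 1, 34, 30, 44]
  queue [38] -> pop 38, enqueue [40], visited so far: [19, 17, 29, 1, 34, 30, 44, 38]
  queue [40] -> pop 40, enqueue [43], visited so far: [19, 17, 29, 1, 34, 30, 44, 38, 40]
  queue [43] -> pop 43, enqueue [none], visited so far: [19, 17, 29, 1, 34, 30, 44, 38, 40, 43]
Result: [19, 17, 29, 1, 34, 30, 44, 38, 40, 43]
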